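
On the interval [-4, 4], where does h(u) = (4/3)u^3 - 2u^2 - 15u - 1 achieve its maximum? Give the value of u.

h'(u) = 4u^2 - 4u - 15, which vanishes at u = -3/2 and u = 5/2.
Compare values at every candidate in [-4, 4]: h(-4) = -175/3,  h(-3/2) = 25/2,  h(5/2) = -181/6,  h(4) = -23/3.
So the maximum is h(-3/2) = 25/2.

-3/2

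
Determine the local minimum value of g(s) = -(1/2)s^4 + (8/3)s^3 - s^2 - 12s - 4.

-56/3

Critical points: g'(s) = -2s^3 + 8s^2 - 2s - 12 vanishes at s = -1, 2, 3.
Since g''(s) = -6s^2 + 16s - 2, we get g''(-1) = -24 < 0 ⇒ local maximum; g''(2) = 6 > 0 ⇒ local minimum; g''(3) = -8 < 0 ⇒ local maximum.
So the local minimum value is g(2) = -56/3.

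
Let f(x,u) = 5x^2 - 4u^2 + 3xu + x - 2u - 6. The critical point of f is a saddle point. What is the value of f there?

∂f/∂x = 10x + 3u + 1 = 0 and ∂f/∂u = 3x - 8u - 2 = 0, so (x, u) = (-2/89, -23/89).
The Hessian has f_{xx} = 10, f_{uu} = -8, f_{xu} = 3, giving D = -89 < 0, so the point is a saddle point.
f(-2/89, -23/89) = -512/89.

-512/89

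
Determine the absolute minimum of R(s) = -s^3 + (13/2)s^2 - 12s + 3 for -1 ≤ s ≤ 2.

-103/27

R'(s) = -3s^2 + 13s - 12, whose only zero in [-1, 2] is s = 4/3.
Compare values at every candidate in [-1, 2]: R(-1) = 45/2, R(4/3) = -103/27, R(2) = -3.
The minimum over the interval is -103/27, attained at s = 4/3.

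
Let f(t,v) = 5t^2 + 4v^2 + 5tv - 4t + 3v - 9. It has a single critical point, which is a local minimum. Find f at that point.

∂f/∂t = 10t + 5v - 4 = 0 and ∂f/∂v = 5t + 8v + 3 = 0, so (t, v) = (47/55, -10/11).
The Hessian has f_{tt} = 10, f_{vv} = 8, f_{tv} = 5, giving D = 55 > 0 with f_{tt} > 0, so the point is a local minimum.
f(47/55, -10/11) = -664/55.

-664/55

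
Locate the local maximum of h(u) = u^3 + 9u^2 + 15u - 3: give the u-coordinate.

-5

h'(u) = 3u^2 + 18u + 15 = 0 at u = -5, -1.
h''(u) = 6u + 18. h''(-5) = -12 < 0 ⇒ local maximum; h''(-1) = 12 > 0 ⇒ local minimum.
Thus h has its local maximum at u = -5, with value 22.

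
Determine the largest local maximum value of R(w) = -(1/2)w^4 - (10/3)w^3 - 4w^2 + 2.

70/3

R'(w) = -2w^3 - 10w^2 - 8w. Setting R'(w) = 0 gives w ∈ {-4, -1, 0}.
Since R''(w) = -6w^2 - 20w - 8, we get R''(-4) = -24 < 0 ⇒ local maximum; R''(-1) = 6 > 0 ⇒ local minimum; R''(0) = -8 < 0 ⇒ local maximum.
Thus R has its largest local maximum at w = -4, with value 70/3.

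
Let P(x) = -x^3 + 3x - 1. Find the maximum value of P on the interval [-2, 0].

The derivative is -3x^2 + 3, whose only zero in [-2, 0] is x = -1.
Compare values at every candidate in [-2, 0]: P(-2) = 1,  P(-1) = -3,  P(0) = -1.
Hence the absolute maximum is 1 at x = -2.

1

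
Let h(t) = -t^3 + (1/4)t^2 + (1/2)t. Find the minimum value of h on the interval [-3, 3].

-93/4

Differentiating, h'(t) = -3t^2 + (1/2)t + 1/2; which vanishes at t = -1/3 and t = 1/2.
Evaluating at the critical points and endpoints: h(-3) = 111/4; h(-1/3) = -11/108; h(1/2) = 3/16; h(3) = -93/4.
Hence the absolute minimum is -93/4 at t = 3.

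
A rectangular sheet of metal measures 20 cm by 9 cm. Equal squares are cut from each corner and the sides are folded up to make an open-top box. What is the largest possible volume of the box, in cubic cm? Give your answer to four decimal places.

160.1168

With cut size x, the volume is V(x) = x(20 − 2x)(9 − 2x) for 0 < x < 4.5.
V'(x) = 12x^2 − 116x + 180. Setting V'(x) = 0 gives x ≈ 1.9418 (the root in (0, 4.5)).
V''(x) = 24x − 116 is negative there, so this is the maximum; V ≈ 160.1168.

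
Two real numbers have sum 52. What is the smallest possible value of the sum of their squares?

1352

With a + b = 52, a^2 + b^2 = a^2 + (52 − a)^2.
The derivative 2a − 2(52 − a) = 4a − 104 vanishes at a = 26; second derivative 4 > 0, a minimum.
The minimum is 2·(26)^2 = 1352.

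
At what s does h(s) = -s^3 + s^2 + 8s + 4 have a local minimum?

-4/3

Critical points: h'(s) = -3s^2 + 2s + 8 vanishes at s = -4/3, 2.
h''(s) = -6s + 2. h''(-4/3) = 10 > 0 ⇒ local minimum; h''(2) = -10 < 0 ⇒ local maximum.
So the local minimum value is h(-4/3) = -68/27.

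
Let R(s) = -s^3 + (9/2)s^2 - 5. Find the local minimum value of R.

-5

R'(s) = -3s^2 + 9s = 0 at s = 0, 3.
R''(s) = -6s + 9. R''(0) = 9 > 0 ⇒ local minimum; R''(3) = -9 < 0 ⇒ local maximum.
The local minimum is R(0) = -5.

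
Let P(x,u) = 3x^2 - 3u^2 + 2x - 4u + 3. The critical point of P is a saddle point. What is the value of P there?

4

∂P/∂x = 6x + 2 = 0 and ∂P/∂u = -6u - 4 = 0, so (x, u) = (-1/3, -2/3).
The Hessian has P_{xx} = 6, P_{uu} = -6, P_{xu} = 0, giving D = -36 < 0, so the point is a saddle point.
P(-1/3, -2/3) = 4.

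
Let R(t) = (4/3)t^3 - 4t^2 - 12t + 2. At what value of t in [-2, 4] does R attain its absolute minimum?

The derivative is 4t^2 - 8t - 12, which vanishes at t = -1 and t = 3.
Candidates: R(-2) = -2/3; R(-1) = 26/3; R(3) = -34; R(4) = -74/3.
Hence the absolute minimum is -34 at t = 3.

3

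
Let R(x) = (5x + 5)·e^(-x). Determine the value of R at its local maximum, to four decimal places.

R'(x) = 5·e^(-x) + (5x + 5)·(-1)·e^(-x) = (-5x)·e^(-x). Since e^(-x) > 0, the only critical point is x = 0.
R''(0) has the same sign as -5 < 0, so this is a local maximum.
R(0) = (5)·e^(0) ≈ 5.0000.

5.0000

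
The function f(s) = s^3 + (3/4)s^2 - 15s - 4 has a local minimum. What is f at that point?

f'(s) = 3s^2 + (3/2)s - 15. Setting f'(s) = 0 gives s ∈ {-5/2, 2}.
Since f''(s) = 6s + 3/2, we get f''(-5/2) = -27/2 < 0 ⇒ local maximum; f''(2) = 27/2 > 0 ⇒ local minimum.
Thus f has its local minimum at s = 2, with value -23.

-23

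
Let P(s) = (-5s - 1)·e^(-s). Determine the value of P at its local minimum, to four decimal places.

-2.2466

P'(s) = (-5)·e^(-s) + (-5s - 1)·(-1)·e^(-s) = (5s - 4)·e^(-s). Since e^(-s) > 0, the only critical point is s = 4/5.
P''(4/5) has the same sign as 5 > 0, so this is a local minimum.
P(4/5) = (-5)·e^(-4/5) ≈ -2.2466.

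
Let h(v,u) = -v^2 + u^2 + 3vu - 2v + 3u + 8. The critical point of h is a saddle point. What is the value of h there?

9

∂h/∂v = -2v + 3u - 2 = 0 and ∂h/∂u = 3v + 2u + 3 = 0, so (v, u) = (-1, 0).
The Hessian has h_{vv} = -2, h_{uu} = 2, h_{vu} = 3, giving D = -13 < 0, so the point is a saddle point.
h(-1, 0) = 9.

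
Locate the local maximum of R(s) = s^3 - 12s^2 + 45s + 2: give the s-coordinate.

3

Critical points: R'(s) = 3s^2 - 24s + 45 vanishes at s = 3, 5.
Second-derivative test with R''(s) = 6s - 24: R''(3) = -6 < 0 ⇒ local maximum; R''(5) = 6 > 0 ⇒ local minimum.
The local maximum is R(3) = 56.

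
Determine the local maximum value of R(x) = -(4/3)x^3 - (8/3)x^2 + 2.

2

Critical points: R'(x) = -4x^2 - (16/3)x vanishes at x = -4/3, 0.
Since R''(x) = -8x - 16/3, we get R''(-4/3) = 16/3 > 0 ⇒ local minimum; R''(0) = -16/3 < 0 ⇒ local maximum.
The local maximum is R(0) = 2.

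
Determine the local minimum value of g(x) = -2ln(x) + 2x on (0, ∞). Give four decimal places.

g'(x) = -2/x + 2 = 0 gives x = 1.
g''(x) = 2/x², which is positive for x > 0, so this is a local minimum.
g(1) = -2·ln(1) + 2 ≈ 2.0000.

2.0000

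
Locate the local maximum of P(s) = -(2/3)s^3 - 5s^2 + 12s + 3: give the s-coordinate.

P'(s) = -2s^2 - 10s + 12 = 0 at s = -6, 1.
Since P''(s) = -4s - 10, we get P''(-6) = 14 > 0 ⇒ local minimum; P''(1) = -14 < 0 ⇒ local maximum.
So the local maximum value is P(1) = 28/3.

1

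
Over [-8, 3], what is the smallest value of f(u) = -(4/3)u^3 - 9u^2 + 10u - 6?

f'(u) = -4u^2 - 18u + 10, which vanishes at u = -5 and u = 1/2.
Candidates: f(-8) = 62/3; f(-5) = -343/3; f(1/2) = -41/12; f(3) = -93.
The minimum over the interval is -343/3, attained at u = -5.

-343/3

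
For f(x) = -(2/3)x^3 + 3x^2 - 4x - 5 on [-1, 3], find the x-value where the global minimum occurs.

3

The derivative is -2x^2 + 6x - 4, which vanishes at x = 1 and x = 2.
Compare values at every candidate in [-1, 3]: f(-1) = 8/3,  f(1) = -20/3,  f(2) = -19/3,  f(3) = -8.
Hence the absolute minimum is -8 at x = 3.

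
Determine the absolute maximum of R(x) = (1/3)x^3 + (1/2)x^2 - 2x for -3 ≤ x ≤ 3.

The derivative is x^2 + x - 2, which vanishes at x = -2 and x = 1.
Compare values at every candidate in [-3, 3]: R(-3) = 3/2, R(-2) = 10/3, R(1) = -7/6, R(3) = 15/2.
So the maximum is R(3) = 15/2.

15/2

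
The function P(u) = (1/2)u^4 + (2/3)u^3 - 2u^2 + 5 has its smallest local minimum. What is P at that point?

P'(u) = 2u^3 + 2u^2 - 4u = 0 at u = -2, 0, 1.
Second-derivative test with P''(u) = 6u^2 + 4u - 4: P''(-2) = 12 > 0 ⇒ local minimum; P''(0) = -4 < 0 ⇒ local maximum; P''(1) = 6 > 0 ⇒ local minimum.
The smallest local minimum is P(-2) = -1/3.

-1/3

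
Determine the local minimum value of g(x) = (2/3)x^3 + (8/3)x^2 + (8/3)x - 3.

-307/81

g'(x) = 2x^2 + (16/3)x + 8/3 = 0 at x = -2, -2/3.
Second-derivative test with g''(x) = 4x + 16/3: g''(-2) = -8/3 < 0 ⇒ local maximum; g''(-2/3) = 8/3 > 0 ⇒ local minimum.
The local minimum is g(-2/3) = -307/81.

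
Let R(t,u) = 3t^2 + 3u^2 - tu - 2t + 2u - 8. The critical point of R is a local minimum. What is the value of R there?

∂R/∂t = 6t - u - 2 = 0 and ∂R/∂u = -t + 6u + 2 = 0, so (t, u) = (2/7, -2/7).
The Hessian has R_{tt} = 6, R_{uu} = 6, R_{tu} = -1, giving D = 35 > 0 with R_{tt} > 0, so the point is a local minimum.
R(2/7, -2/7) = -60/7.

-60/7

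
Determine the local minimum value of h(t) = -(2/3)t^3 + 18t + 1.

Critical points: h'(t) = -2t^2 + 18 vanishes at t = -3, 3.
h''(t) = -4t. h''(-3) = 12 > 0 ⇒ local minimum; h''(3) = -12 < 0 ⇒ local maximum.
So the local minimum value is h(-3) = -35.

-35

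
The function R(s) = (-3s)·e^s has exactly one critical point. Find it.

-1

Differentiating with the product rule gives R'(s) = (-3s - 3)·e^s. Since e^s > 0, the only critical point is s = -1.
R''(-1) has the same sign as -3 < 0, so this is a local maximum.
R(-1) = (3)·e^(-1) ≈ 1.1036.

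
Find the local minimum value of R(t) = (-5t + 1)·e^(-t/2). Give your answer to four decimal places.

-3.3287

R'(t) = (-5)·e^(-t/2) + (-5t + 1)·(-1/2)·e^(-t/2) = ((5/2)t - 11/2)·e^(-t/2). Since e^(-t/2) > 0, the only critical point is t = 11/5.
R''(11/5) has the same sign as 5/2 > 0, so this is a local minimum.
R(11/5) = (-10)·e^(-11/10) ≈ -3.3287.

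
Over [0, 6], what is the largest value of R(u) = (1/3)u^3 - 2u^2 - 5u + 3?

3

Differentiating, R'(u) = u^2 - 4u - 5; whose only zero in [0, 6] is u = 5.
Evaluating at the critical points and endpoints: R(0) = 3, R(5) = -91/3, R(6) = -27.
Hence the absolute maximum is 3 at u = 0.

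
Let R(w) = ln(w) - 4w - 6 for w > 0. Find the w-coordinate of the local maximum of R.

1/4

R'(w) = 1/w − 4 = 0 gives w = 1/4.
R''(w) = -1/w², which is negative for w > 0, so this is a local maximum.
R(1/4) = 1·ln(1/4) - 1 - 6 ≈ -8.3863.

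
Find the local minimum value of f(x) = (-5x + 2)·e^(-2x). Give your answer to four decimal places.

f'(x) = (-5)·e^(-2x) + (-5x + 2)·(-2)·e^(-2x) = (10x - 9)·e^(-2x). Since e^(-2x) > 0, the only critical point is x = 9/10.
f''(9/10) has the same sign as 10 > 0, so this is a local minimum.
f(9/10) = (-5/2)·e^(-9/5) ≈ -0.4132.

-0.4132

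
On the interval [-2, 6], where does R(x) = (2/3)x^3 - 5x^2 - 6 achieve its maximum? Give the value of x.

0

The derivative is 2x^2 - 10x, which vanishes at x = 0 and x = 5.
Evaluating at the critical points and endpoints: R(-2) = -94/3; R(0) = -6; R(5) = -143/3; R(6) = -42.
The maximum over the interval is -6, attained at x = 0.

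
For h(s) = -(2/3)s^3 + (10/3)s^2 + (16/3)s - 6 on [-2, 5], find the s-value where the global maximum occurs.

4

Differentiating, h'(s) = -2s^2 + (20/3)s + 16/3; which vanishes at s = -2/3 and s = 4.
Compare values at every candidate in [-2, 5]: h(-2) = 2,  h(-2/3) = -638/81,  h(4) = 26,  h(5) = 62/3.
The maximum over the interval is 26, attained at s = 4.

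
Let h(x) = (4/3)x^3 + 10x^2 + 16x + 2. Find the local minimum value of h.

-16/3

h'(x) = 4x^2 + 20x + 16 = 0 at x = -4, -1.
Second-derivative test with h''(x) = 8x + 20: h''(-4) = -12 < 0 ⇒ local maximum; h''(-1) = 12 > 0 ⇒ local minimum.
The local minimum is h(-1) = -16/3.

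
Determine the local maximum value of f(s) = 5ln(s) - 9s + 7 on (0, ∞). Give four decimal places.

f'(s) = 5/s − 9 = 0 gives s = 5/9.
f''(s) = -5/s², which is negative for s > 0, so this is a local maximum.
f(5/9) = 5·ln(5/9) - 5 + 7 ≈ -0.9389.

-0.9389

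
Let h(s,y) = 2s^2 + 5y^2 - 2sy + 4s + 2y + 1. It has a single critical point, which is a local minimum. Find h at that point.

∂h/∂s = 4s - 2y + 4 = 0 and ∂h/∂y = -2s + 10y + 2 = 0, so (s, y) = (-11/9, -4/9).
The Hessian has h_{ss} = 4, h_{yy} = 10, h_{sy} = -2, giving D = 36 > 0 with h_{ss} > 0, so the point is a local minimum.
h(-11/9, -4/9) = -17/9.

-17/9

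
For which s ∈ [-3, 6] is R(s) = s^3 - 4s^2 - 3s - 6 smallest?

The derivative is 3s^2 - 8s - 3, which vanishes at s = -1/3 and s = 3.
Evaluating at the critical points and endpoints: R(-3) = -60; R(-1/3) = -148/27; R(3) = -24; R(6) = 48.
So the minimum is R(-3) = -60.

-3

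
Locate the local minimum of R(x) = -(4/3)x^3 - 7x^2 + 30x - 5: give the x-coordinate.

-5

Critical points: R'(x) = -4x^2 - 14x + 30 vanishes at x = -5, 3/2.
Second-derivative test with R''(x) = -8x - 14: R''(-5) = 26 > 0 ⇒ local minimum; R''(3/2) = -26 < 0 ⇒ local maximum.
The local minimum is R(-5) = -490/3.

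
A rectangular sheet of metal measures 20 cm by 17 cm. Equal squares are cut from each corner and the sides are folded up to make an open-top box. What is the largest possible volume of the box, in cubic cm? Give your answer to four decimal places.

462.1059

With cut size x, the volume is V(x) = x(20 − 2x)(17 − 2x) for 0 < x < 8.5.
V'(x) = 12x^2 − 148x + 340. Setting V'(x) = 0 gives x ≈ 3.0531 (the root in (0, 8.5)).
V''(x) = 24x − 148 is negative there, so this is the maximum; V ≈ 462.1059.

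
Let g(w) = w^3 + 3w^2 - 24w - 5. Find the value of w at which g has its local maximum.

g'(w) = 3w^2 + 6w - 24 = 0 at w = -4, 2.
Since g''(w) = 6w + 6, we get g''(-4) = -18 < 0 ⇒ local maximum; g''(2) = 18 > 0 ⇒ local minimum.
The local maximum is g(-4) = 75.

-4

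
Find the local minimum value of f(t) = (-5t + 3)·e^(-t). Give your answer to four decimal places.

Differentiating with the product rule gives f'(t) = (5t - 8)·e^(-t). Since e^(-t) > 0, the only critical point is t = 8/5.
f''(8/5) has the same sign as 5 > 0, so this is a local minimum.
f(8/5) = (-5)·e^(-8/5) ≈ -1.0095.

-1.0095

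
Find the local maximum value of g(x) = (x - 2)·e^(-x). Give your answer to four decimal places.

g'(x) = 1·e^(-x) + (x - 2)·(-1)·e^(-x) = (-x + 3)·e^(-x). Since e^(-x) > 0, the only critical point is x = 3.
g''(3) has the same sign as -1 < 0, so this is a local maximum.
g(3) = (1)·e^(-3) ≈ 0.0498.

0.0498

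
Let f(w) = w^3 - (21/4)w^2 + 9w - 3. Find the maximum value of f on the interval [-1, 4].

13

f'(w) = 3w^2 - (21/2)w + 9, which vanishes at w = 3/2 and w = 2.
Compare values at every candidate in [-1, 4]: f(-1) = -73/4,  f(3/2) = 33/16,  f(2) = 2,  f(4) = 13.
So the maximum is f(4) = 13.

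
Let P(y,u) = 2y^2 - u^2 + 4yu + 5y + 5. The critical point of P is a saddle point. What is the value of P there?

95/24

∂P/∂y = 4y + 4u + 5 = 0 and ∂P/∂u = 4y - 2u = 0, so (y, u) = (-5/12, -5/6).
The Hessian has P_{yy} = 4, P_{uu} = -2, P_{yu} = 4, giving D = -24 < 0, so the point is a saddle point.
P(-5/12, -5/6) = 95/24.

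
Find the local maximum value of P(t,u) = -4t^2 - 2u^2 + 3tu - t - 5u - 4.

∂P/∂t = -8t + 3u - 1 = 0 and ∂P/∂u = 3t - 4u - 5 = 0, so (t, u) = (-19/23, -43/23).
The Hessian has P_{tt} = -8, P_{uu} = -4, P_{tu} = 3, giving D = 23 > 0 with P_{tt} < 0, so the point is a local maximum.
P(-19/23, -43/23) = 25/23.

25/23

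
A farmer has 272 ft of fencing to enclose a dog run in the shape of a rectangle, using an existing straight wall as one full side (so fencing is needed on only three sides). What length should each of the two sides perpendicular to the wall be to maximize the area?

Let the sides perpendicular to the wall have length x and the parallel side y, so 2x + y = 272 and the area is A = xy = x(272 − 2x).
A'(x) = 272 − 4x = 0 gives x = 68, and A''(x) = −4 < 0 confirms a maximum.
Then y = 272 − 2·68 = 136 and A = 9248.

68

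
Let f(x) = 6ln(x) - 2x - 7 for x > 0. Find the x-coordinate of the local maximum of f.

f'(x) = 6/x − 2 = 0 gives x = 3.
f''(x) = -6/x², which is negative for x > 0, so this is a local maximum.
f(3) = 6·ln(3) - 6 - 7 ≈ -6.4083.

3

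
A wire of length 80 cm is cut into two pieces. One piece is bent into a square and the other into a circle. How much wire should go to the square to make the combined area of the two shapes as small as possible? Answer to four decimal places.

44.8079

Let x be the length used for the square. Square side x/4; circle radius (80−x)/(2π).
A(x) = (x/4)² + π·((80−x)/(2π))² = x²/16 + (80−x)²/(4π) for 0 ≤ x ≤ 80. A'(x) = x/8 − (80−x)/(2π) = 0 gives x = 4·80/(π+4) ≈ 44.8079.
A'' = 1/8 + 1/(2π) > 0, so this gives the minimum combined area; x ≈ 44.8079 cm to the square.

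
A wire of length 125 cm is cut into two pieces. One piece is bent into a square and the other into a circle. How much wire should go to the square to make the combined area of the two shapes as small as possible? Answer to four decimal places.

70.0124

Let x be the length used for the square. Square side x/4; circle radius (125−x)/(2π).
A(x) = (x/4)² + π·((125−x)/(2π))² = x²/16 + (125−x)²/(4π) for 0 ≤ x ≤ 125. A'(x) = x/8 − (125−x)/(2π) = 0 gives x = 4·125/(π+4) ≈ 70.0124.
A'' = 1/8 + 1/(2π) > 0, so this gives the minimum combined area; x ≈ 70.0124 cm to the square.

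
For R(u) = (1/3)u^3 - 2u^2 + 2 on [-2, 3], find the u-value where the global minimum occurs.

-2

R'(u) = u^2 - 4u, whose only zero in [-2, 3] is u = 0.
Candidates: R(-2) = -26/3, R(0) = 2, R(3) = -7.
So the minimum is R(-2) = -26/3.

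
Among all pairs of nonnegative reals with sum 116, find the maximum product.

3364

With x + y = 116, the product is P(x) = x(116 − x).
P'(x) = 116 − 2x = 0 gives x = 58; P'' = −2 < 0, so this is the maximum.
P = 58·58 = 3364.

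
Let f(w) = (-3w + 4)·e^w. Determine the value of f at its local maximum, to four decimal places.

4.1868

Differentiating with the product rule gives f'(w) = (-3w + 1)·e^w. Since e^w > 0, the only critical point is w = 1/3.
f''(1/3) has the same sign as -3 < 0, so this is a local maximum.
f(1/3) = (3)·e^(1/3) ≈ 4.1868.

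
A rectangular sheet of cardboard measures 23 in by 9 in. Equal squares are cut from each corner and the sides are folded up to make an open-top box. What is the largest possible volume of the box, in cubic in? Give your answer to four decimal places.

190.0062

With cut size x, the volume is V(x) = x(23 − 2x)(9 − 2x) for 0 < x < 4.5.
V'(x) = 12x^2 − 128x + 207. Setting V'(x) = 0 gives x ≈ 1.9875 (the root in (0, 4.5)).
V''(x) = 24x − 128 is negative there, so this is the maximum; V ≈ 190.0062.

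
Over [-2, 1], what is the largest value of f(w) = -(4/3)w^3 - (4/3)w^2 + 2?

Differentiating, f'(w) = -4w^2 - (8/3)w; which vanishes at w = -2/3 and w = 0.
Candidates: f(-2) = 22/3,  f(-2/3) = 146/81,  f(0) = 2,  f(1) = -2/3.
The maximum over the interval is 22/3, attained at w = -2.

22/3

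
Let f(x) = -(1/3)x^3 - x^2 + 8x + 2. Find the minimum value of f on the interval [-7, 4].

-74/3

The derivative is -x^2 - 2x + 8, which vanishes at x = -4 and x = 2.
Compare values at every candidate in [-7, 4]: f(-7) = 34/3,  f(-4) = -74/3,  f(2) = 34/3,  f(4) = -10/3.
Hence the absolute minimum is -74/3 at x = -4.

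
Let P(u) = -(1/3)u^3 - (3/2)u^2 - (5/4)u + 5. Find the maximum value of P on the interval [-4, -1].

22/3

The derivative is -u^2 - 3u - 5/4, whose only zero in [-4, -1] is u = -5/2.
Candidates: P(-4) = 22/3, P(-5/2) = 95/24, P(-1) = 61/12.
Hence the absolute maximum is 22/3 at u = -4.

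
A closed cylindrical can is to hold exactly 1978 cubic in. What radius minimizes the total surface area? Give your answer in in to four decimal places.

With radius r and height h, πr²h = 1978 so h = 1978/(πr²), and S(r) = 2πr² + 2πrh = 2πr² + 2·1978/r.
S'(r) = 4πr − 2·1978/r² = 0 ⇒ r³ = 1978/(2π), so r ≈ 6.8027 and h = 2r ≈ 13.6054.
S''(r) = 4π + 4·1978/r³ > 0, so this is the minimum; S ≈ 872.2991.

6.8027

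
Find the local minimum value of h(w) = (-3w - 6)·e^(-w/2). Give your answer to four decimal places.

-6.0000

h'(w) = (-3)·e^(-w/2) + (-3w - 6)·(-1/2)·e^(-w/2) = ((3/2)w)·e^(-w/2). Since e^(-w/2) > 0, the only critical point is w = 0.
h''(0) has the same sign as 3/2 > 0, so this is a local minimum.
h(0) = (-6)·e^(0) ≈ -6.0000.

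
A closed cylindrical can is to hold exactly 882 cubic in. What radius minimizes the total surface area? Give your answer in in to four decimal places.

With radius r and height h, πr²h = 882 so h = 882/(πr²), and S(r) = 2πr² + 2πrh = 2πr² + 2·882/r.
S'(r) = 4πr − 2·882/r² = 0 ⇒ r³ = 882/(2π), so r ≈ 5.1971 and h = 2r ≈ 10.3942.
S''(r) = 4π + 4·882/r³ > 0, so this is the minimum; S ≈ 509.1279.

5.1971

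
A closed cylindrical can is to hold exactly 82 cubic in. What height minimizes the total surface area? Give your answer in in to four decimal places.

4.7088

With radius r and height h, πr²h = 82 so h = 82/(πr²), and S(r) = 2πr² + 2πrh = 2πr² + 2·82/r.
S'(r) = 4πr − 2·82/r² = 0 ⇒ r³ = 82/(2π), so r ≈ 2.3544 and h = 2r ≈ 4.7088.
S''(r) = 4π + 4·82/r³ > 0, so this is the minimum; S ≈ 104.4858.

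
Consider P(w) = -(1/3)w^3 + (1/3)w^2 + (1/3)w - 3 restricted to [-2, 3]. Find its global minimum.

-8

Differentiating, P'(w) = -w^2 + (2/3)w + 1/3; which vanishes at w = -1/3 and w = 1.
Candidates: P(-2) = 1/3; P(-1/3) = -248/81; P(1) = -8/3; P(3) = -8.
Hence the absolute minimum is -8 at w = 3.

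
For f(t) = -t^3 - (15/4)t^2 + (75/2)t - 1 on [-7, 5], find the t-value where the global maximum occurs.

Differentiating, f'(t) = -3t^2 - (15/2)t + 75/2; which vanishes at t = -5 and t = 5/2.
Evaluating at the critical points and endpoints: f(-7) = -417/4, f(-5) = -629/4, f(5/2) = 859/16, f(5) = -129/4.
The maximum over the interval is 859/16, attained at t = 5/2.

5/2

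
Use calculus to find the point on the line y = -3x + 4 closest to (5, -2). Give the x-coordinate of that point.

Minimize D(x)^2 = (x - 5)^2 + (-3x + 6)^2.
d/dx[D^2] = 2(x - 5) + 2·(-3)·(-3x + 6) = 0 ⇒ x = 23/10.
Then y = -29/10 and the distance is √(81/10) ≈ 2.8460.

23/10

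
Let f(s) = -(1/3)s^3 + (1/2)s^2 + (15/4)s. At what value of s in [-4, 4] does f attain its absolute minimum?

Differentiating, f'(s) = -s^2 + s + 15/4; which vanishes at s = -3/2 and s = 5/2.
Candidates: f(-4) = 43/3; f(-3/2) = -27/8; f(5/2) = 175/24; f(4) = 5/3.
Hence the absolute minimum is -27/8 at s = -3/2.

-3/2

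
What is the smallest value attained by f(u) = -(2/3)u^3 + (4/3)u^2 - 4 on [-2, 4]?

-76/3

Differentiating, f'(u) = -2u^2 + (8/3)u; which vanishes at u = 0 and u = 4/3.
Candidates: f(-2) = 20/3, f(0) = -4, f(4/3) = -260/81, f(4) = -76/3.
The minimum over the interval is -76/3, attained at u = 4.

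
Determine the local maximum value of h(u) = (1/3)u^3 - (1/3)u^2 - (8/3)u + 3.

h'(u) = u^2 - (2/3)u - 8/3 = 0 at u = -4/3, 2.
Second-derivative test with h''(u) = 2u - 2/3: h''(-4/3) = -10/3 < 0 ⇒ local maximum; h''(2) = 10/3 > 0 ⇒ local minimum.
The local maximum is h(-4/3) = 419/81.

419/81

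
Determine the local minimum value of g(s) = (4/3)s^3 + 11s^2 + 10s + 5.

g'(s) = 4s^2 + 22s + 10. Setting g'(s) = 0 gives s ∈ {-5, -1/2}.
Since g''(s) = 8s + 22, we get g''(-5) = -18 < 0 ⇒ local maximum; g''(-1/2) = 18 > 0 ⇒ local minimum.
The local minimum is g(-1/2) = 31/12.

31/12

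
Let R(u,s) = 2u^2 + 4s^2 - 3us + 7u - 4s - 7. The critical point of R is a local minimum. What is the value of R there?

-305/23

∂R/∂u = 4u - 3s + 7 = 0 and ∂R/∂s = -3u + 8s - 4 = 0, so (u, s) = (-44/23, -5/23).
The Hessian has R_{uu} = 4, R_{ss} = 8, R_{us} = -3, giving D = 23 > 0 with R_{uu} > 0, so the point is a local minimum.
R(-44/23, -5/23) = -305/23.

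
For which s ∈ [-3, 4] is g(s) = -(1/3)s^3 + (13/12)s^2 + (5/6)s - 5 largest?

Differentiating, g'(s) = -s^2 + (13/6)s + 5/6; which vanishes at s = -1/3 and s = 5/2.
Evaluating at the critical points and endpoints: g(-3) = 45/4; g(-1/3) = -1667/324; g(5/2) = -65/48; g(4) = -17/3.
The maximum over the interval is 45/4, attained at s = -3.

-3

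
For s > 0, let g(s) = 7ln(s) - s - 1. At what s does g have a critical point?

7

g'(s) = 7/s − 1 = 0 gives s = 7.
g''(s) = -7/s², which is negative for s > 0, so this is a local maximum.
g(7) = 7·ln(7) - 7 - 1 ≈ 5.6214.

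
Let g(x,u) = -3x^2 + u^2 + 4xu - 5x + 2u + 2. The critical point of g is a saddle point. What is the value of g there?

109/28

∂g/∂x = -6x + 4u - 5 = 0 and ∂g/∂u = 4x + 2u + 2 = 0, so (x, u) = (-9/14, 2/7).
The Hessian has g_{xx} = -6, g_{uu} = 2, g_{xu} = 4, giving D = -28 < 0, so the point is a saddle point.
g(-9/14, 2/7) = 109/28.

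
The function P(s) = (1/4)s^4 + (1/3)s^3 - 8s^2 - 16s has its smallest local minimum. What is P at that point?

-320/3

Critical points: P'(s) = s^3 + s^2 - 16s - 16 vanishes at s = -4, -1, 4.
Since P''(s) = 3s^2 + 2s - 16, we get P''(-4) = 24 > 0 ⇒ local minimum; P''(-1) = -15 < 0 ⇒ local maximum; P''(4) = 40 > 0 ⇒ local minimum.
Thus P has its smallest local minimum at s = 4, with value -320/3.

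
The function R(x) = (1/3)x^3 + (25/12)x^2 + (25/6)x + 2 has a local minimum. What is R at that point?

R'(x) = x^2 + (25/6)x + 25/6 = 0 at x = -5/2, -5/3.
Second-derivative test with R''(x) = 2x + 25/6: R''(-5/2) = -5/6 < 0 ⇒ local maximum; R''(-5/3) = 5/6 > 0 ⇒ local minimum.
The local minimum is R(-5/3) = -227/324.

-227/324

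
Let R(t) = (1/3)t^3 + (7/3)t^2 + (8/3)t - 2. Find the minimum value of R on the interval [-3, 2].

The derivative is t^2 + (14/3)t + 8/3, whose only zero in [-3, 2] is t = -2/3.
Candidates: R(-3) = 2,  R(-2/3) = -230/81,  R(2) = 46/3.
Hence the absolute minimum is -230/81 at t = -2/3.

-230/81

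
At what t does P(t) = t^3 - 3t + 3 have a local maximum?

-1

P'(t) = 3t^2 - 3. Setting P'(t) = 0 gives t ∈ {-1, 1}.
Second-derivative test with P''(t) = 6t: P''(-1) = -6 < 0 ⇒ local maximum; P''(1) = 6 > 0 ⇒ local minimum.
So the local maximum value is P(-1) = 5.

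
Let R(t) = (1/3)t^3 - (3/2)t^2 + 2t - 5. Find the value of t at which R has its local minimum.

R'(t) = t^2 - 3t + 2 = 0 at t = 1, 2.
Second-derivative test with R''(t) = 2t - 3: R''(1) = -1 < 0 ⇒ local maximum; R''(2) = 1 > 0 ⇒ local minimum.
The local minimum is R(2) = -13/3.

2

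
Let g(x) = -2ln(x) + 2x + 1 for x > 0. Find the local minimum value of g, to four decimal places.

3.0000

g'(x) = -2/x + 2 = 0 gives x = 1.
g''(x) = 2/x², which is positive for x > 0, so this is a local minimum.
g(1) = -2·ln(1) + 2 + 1 ≈ 3.0000.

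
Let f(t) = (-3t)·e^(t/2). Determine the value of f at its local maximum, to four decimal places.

f'(t) = (-3)·e^(t/2) + (-3t)·(1/2)·e^(t/2) = (-(3/2)t - 3)·e^(t/2). Since e^(t/2) > 0, the only critical point is t = -2.
f''(-2) has the same sign as -3/2 < 0, so this is a local maximum.
f(-2) = (6)·e^(-1) ≈ 2.2073.

2.2073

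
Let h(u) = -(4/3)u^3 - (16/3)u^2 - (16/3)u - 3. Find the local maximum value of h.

h'(u) = -4u^2 - (32/3)u - 16/3 = 0 at u = -2, -2/3.
Since h''(u) = -8u - 32/3, we get h''(-2) = 16/3 > 0 ⇒ local minimum; h''(-2/3) = -16/3 < 0 ⇒ local maximum.
The local maximum is h(-2/3) = -115/81.

-115/81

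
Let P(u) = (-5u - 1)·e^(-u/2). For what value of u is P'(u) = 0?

9/5

By the product rule, P'(u) = ((5/2)u - 9/2)·e^(-u/2). Since e^(-u/2) > 0, the only critical point is u = 9/5.
P''(9/5) has the same sign as 5/2 > 0, so this is a local minimum.
P(9/5) = (-10)·e^(-9/10) ≈ -4.0657.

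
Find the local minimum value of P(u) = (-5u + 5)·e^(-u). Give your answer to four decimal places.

-0.6767

Differentiating with the product rule gives P'(u) = (5u - 10)·e^(-u). Since e^(-u) > 0, the only critical point is u = 2.
P''(2) has the same sign as 5 > 0, so this is a local minimum.
P(2) = (-5)·e^(-2) ≈ -0.6767.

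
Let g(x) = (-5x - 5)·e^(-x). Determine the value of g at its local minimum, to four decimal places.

By the product rule, g'(x) = (5x)·e^(-x). Since e^(-x) > 0, the only critical point is x = 0.
g''(0) has the same sign as 5 > 0, so this is a local minimum.
g(0) = (-5)·e^(0) ≈ -5.0000.

-5.0000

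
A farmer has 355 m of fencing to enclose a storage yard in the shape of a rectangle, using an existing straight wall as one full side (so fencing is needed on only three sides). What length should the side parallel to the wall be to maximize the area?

355/2

Let the sides perpendicular to the wall have length x and the parallel side y, so 2x + y = 355 and the area is A = xy = x(355 − 2x).
A'(x) = 355 − 4x = 0 gives x = 355/4, and A''(x) = −4 < 0 confirms a maximum.
Then y = 355 − 2·355/4 = 355/2 and A = 126025/8.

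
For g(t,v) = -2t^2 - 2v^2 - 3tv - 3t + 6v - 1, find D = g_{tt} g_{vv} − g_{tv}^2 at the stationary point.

∂g/∂t = -4t - 3v - 3 = 0 and ∂g/∂v = -3t - 4v + 6 = 0, so (t, v) = (-30/7, 33/7).
The Hessian has g_{tt} = -4, g_{vv} = -4, g_{tv} = -3, giving D = 7 > 0 with g_{tt} < 0, so the point is a local maximum.
D = (-4)·(-4) − (-3)^2 = 7.

7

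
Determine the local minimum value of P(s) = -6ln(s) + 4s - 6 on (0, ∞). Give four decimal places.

P'(s) = -6/s + 4 = 0 gives s = 3/2.
P''(s) = 6/s², which is positive for s > 0, so this is a local minimum.
P(3/2) = -6·ln(3/2) + 6 - 6 ≈ -2.4328.

-2.4328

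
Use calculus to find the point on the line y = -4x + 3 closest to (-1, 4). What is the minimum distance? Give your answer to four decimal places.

Minimize D(x)^2 = (x + 1)^2 + (-4x - 1)^2.
d/dx[D^2] = 2(x + 1) + 2·(-4)·(-4x - 1) = 0 ⇒ x = -5/17.
Then y = 71/17 and the distance is √(9/17) ≈ 0.7276.

0.7276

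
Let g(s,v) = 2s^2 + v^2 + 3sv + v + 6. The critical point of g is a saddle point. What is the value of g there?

∂g/∂s = 4s + 3v = 0 and ∂g/∂v = 3s + 2v + 1 = 0, so (s, v) = (-3, 4).
The Hessian has g_{ss} = 4, g_{vv} = 2, g_{sv} = 3, giving D = -1 < 0, so the point is a saddle point.
g(-3, 4) = 8.

8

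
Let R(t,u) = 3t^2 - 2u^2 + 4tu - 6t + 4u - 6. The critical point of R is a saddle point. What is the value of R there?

∂R/∂t = 6t + 4u - 6 = 0 and ∂R/∂u = 4t - 4u + 4 = 0, so (t, u) = (1/5, 6/5).
The Hessian has R_{tt} = 6, R_{uu} = -4, R_{tu} = 4, giving D = -40 < 0, so the point is a saddle point.
R(1/5, 6/5) = -21/5.

-21/5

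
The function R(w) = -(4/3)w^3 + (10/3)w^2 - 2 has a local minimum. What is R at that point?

-2

R'(w) = -4w^2 + (20/3)w. Setting R'(w) = 0 gives w ∈ {0, 5/3}.
Second-derivative test with R''(w) = -8w + 20/3: R''(0) = 20/3 > 0 ⇒ local minimum; R''(5/3) = -20/3 < 0 ⇒ local maximum.
The local minimum is R(0) = -2.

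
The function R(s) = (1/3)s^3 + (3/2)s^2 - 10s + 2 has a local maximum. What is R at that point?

R'(s) = s^2 + 3s - 10. Setting R'(s) = 0 gives s ∈ {-5, 2}.
Since R''(s) = 2s + 3, we get R''(-5) = -7 < 0 ⇒ local maximum; R''(2) = 7 > 0 ⇒ local minimum.
Thus R has its local maximum at s = -5, with value 287/6.

287/6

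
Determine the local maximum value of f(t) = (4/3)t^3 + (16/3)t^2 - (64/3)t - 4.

f'(t) = 4t^2 + (32/3)t - 64/3. Setting f'(t) = 0 gives t ∈ {-4, 4/3}.
Second-derivative test with f''(t) = 8t + 32/3: f''(-4) = -64/3 < 0 ⇒ local maximum; f''(4/3) = 64/3 > 0 ⇒ local minimum.
Thus f has its local maximum at t = -4, with value 244/3.

244/3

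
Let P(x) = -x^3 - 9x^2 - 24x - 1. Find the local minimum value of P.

P'(x) = -3x^2 - 18x - 24 = 0 at x = -4, -2.
P''(x) = -6x - 18. P''(-4) = 6 > 0 ⇒ local minimum; P''(-2) = -6 < 0 ⇒ local maximum.
Thus P has its local minimum at x = -4, with value 15.

15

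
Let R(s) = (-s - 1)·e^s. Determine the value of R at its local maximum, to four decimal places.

Differentiating with the product rule gives R'(s) = (-s - 2)·e^s. Since e^s > 0, the only critical point is s = -2.
R''(-2) has the same sign as -1 < 0, so this is a local maximum.
R(-2) = (1)·e^(-2) ≈ 0.1353.

0.1353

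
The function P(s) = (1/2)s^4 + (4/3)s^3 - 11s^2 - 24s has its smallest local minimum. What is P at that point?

-189/2

P'(s) = 2s^3 + 4s^2 - 22s - 24. Setting P'(s) = 0 gives s ∈ {-4, -1, 3}.
P''(s) = 6s^2 + 8s - 22. P''(-4) = 42 > 0 ⇒ local minimum; P''(-1) = -24 < 0 ⇒ local maximum; P''(3) = 56 > 0 ⇒ local minimum.
So the smallest local minimum value is P(3) = -189/2.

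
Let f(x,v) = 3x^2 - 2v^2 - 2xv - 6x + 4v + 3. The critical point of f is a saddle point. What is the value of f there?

∂f/∂x = 6x - 2v - 6 = 0 and ∂f/∂v = -2x - 4v + 4 = 0, so (x, v) = (8/7, 3/7).
The Hessian has f_{xx} = 6, f_{vv} = -4, f_{xv} = -2, giving D = -28 < 0, so the point is a saddle point.
f(8/7, 3/7) = 3/7.

3/7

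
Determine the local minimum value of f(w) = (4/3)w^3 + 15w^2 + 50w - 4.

f'(w) = 4w^2 + 30w + 50. Setting f'(w) = 0 gives w ∈ {-5, -5/2}.
Second-derivative test with f''(w) = 8w + 30: f''(-5) = -10 < 0 ⇒ local maximum; f''(-5/2) = 10 > 0 ⇒ local minimum.
Thus f has its local minimum at w = -5/2, with value -673/12.

-673/12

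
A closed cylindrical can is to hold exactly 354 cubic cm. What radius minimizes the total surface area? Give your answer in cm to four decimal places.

With radius r and height h, πr²h = 354 so h = 354/(πr²), and S(r) = 2πr² + 2πrh = 2πr² + 2·354/r.
S'(r) = 4πr − 2·354/r² = 0 ⇒ r³ = 354/(2π), so r ≈ 3.8336 and h = 2r ≈ 7.6672.
S''(r) = 4π + 4·354/r³ > 0, so this is the minimum; S ≈ 277.0236.

3.8336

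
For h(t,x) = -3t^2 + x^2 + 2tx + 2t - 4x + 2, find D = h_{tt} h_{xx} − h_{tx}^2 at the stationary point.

∂h/∂t = -6t + 2x + 2 = 0 and ∂h/∂x = 2t + 2x - 4 = 0, so (t, x) = (3/4, 5/4).
The Hessian has h_{tt} = -6, h_{xx} = 2, h_{tx} = 2, giving D = -16 < 0, so the point is a saddle point.
D = (-6)·(2) − (2)^2 = -16.

-16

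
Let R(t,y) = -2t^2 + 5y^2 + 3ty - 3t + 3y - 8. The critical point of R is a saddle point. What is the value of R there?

-338/49

∂R/∂t = -4t + 3y - 3 = 0 and ∂R/∂y = 3t + 10y + 3 = 0, so (t, y) = (-39/49, -3/49).
The Hessian has R_{tt} = -4, R_{yy} = 10, R_{ty} = 3, giving D = -49 < 0, so the point is a saddle point.
R(-39/49, -3/49) = -338/49.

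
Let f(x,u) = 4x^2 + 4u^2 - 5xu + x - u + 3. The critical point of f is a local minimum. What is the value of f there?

38/13

∂f/∂x = 8x - 5u + 1 = 0 and ∂f/∂u = -5x + 8u - 1 = 0, so (x, u) = (-1/13, 1/13).
The Hessian has f_{xx} = 8, f_{uu} = 8, f_{xu} = -5, giving D = 39 > 0 with f_{xx} > 0, so the point is a local minimum.
f(-1/13, 1/13) = 38/13.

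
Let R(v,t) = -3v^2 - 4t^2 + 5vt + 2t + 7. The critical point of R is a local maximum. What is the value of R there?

173/23

∂R/∂v = -6v + 5t = 0 and ∂R/∂t = 5v - 8t + 2 = 0, so (v, t) = (10/23, 12/23).
The Hessian has R_{vv} = -6, R_{tt} = -8, R_{vt} = 5, giving D = 23 > 0 with R_{vv} < 0, so the point is a local maximum.
R(10/23, 12/23) = 173/23.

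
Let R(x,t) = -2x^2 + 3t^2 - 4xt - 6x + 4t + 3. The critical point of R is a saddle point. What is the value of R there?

5/2

∂R/∂x = -4x - 4t - 6 = 0 and ∂R/∂t = -4x + 6t + 4 = 0, so (x, t) = (-1/2, -1).
The Hessian has R_{xx} = -4, R_{tt} = 6, R_{xt} = -4, giving D = -40 < 0, so the point is a saddle point.
R(-1/2, -1) = 5/2.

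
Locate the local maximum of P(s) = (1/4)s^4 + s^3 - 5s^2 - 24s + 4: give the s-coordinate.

P'(s) = s^3 + 3s^2 - 10s - 24 = 0 at s = -4, -2, 3.
Since P''(s) = 3s^2 + 6s - 10, we get P''(-4) = 14 > 0 ⇒ local minimum; P''(-2) = -10 < 0 ⇒ local maximum; P''(3) = 35 > 0 ⇒ local minimum.
Thus P has its local maximum at s = -2, with value 28.

-2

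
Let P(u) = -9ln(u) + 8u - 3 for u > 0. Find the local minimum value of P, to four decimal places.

4.9400

P'(u) = -9/u + 8 = 0 gives u = 9/8.
P''(u) = 9/u², which is positive for u > 0, so this is a local minimum.
P(9/8) = -9·ln(9/8) + 9 - 3 ≈ 4.9400.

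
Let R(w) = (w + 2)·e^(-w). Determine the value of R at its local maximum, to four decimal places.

Differentiating with the product rule gives R'(w) = (-w - 1)·e^(-w). Since e^(-w) > 0, the only critical point is w = -1.
R''(-1) has the same sign as -1 < 0, so this is a local maximum.
R(-1) = (1)·e^(1) ≈ 2.7183.

2.7183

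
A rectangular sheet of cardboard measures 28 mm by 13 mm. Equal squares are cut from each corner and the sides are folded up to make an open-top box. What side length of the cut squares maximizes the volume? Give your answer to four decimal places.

2.7884

With cut size x, the volume is V(x) = x(28 − 2x)(13 − 2x) for 0 < x < 6.5.
V'(x) = 12x^2 − 164x + 364. Setting V'(x) = 0 gives x ≈ 2.7884 (the root in (0, 6.5)).
V''(x) = 24x − 164 is negative there, so this is the maximum; V ≈ 464.1345.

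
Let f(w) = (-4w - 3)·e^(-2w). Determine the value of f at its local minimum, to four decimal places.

f'(w) = (-4)·e^(-2w) + (-4w - 3)·(-2)·e^(-2w) = (8w + 2)·e^(-2w). Since e^(-2w) > 0, the only critical point is w = -1/4.
f''(-1/4) has the same sign as 8 > 0, so this is a local minimum.
f(-1/4) = (-2)·e^(1/2) ≈ -3.2974.

-3.2974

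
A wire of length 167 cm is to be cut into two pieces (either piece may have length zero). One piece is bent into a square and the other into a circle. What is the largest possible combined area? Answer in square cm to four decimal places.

Let x be the length used for the square. Square side x/4; circle radius (167−x)/(2π).
A(x) = (x/4)² + π·((167−x)/(2π))² = x²/16 + (167−x)²/(4π) for 0 ≤ x ≤ 167. A'(x) = x/8 − (167−x)/(2π) = 0 gives x = 4·167/(π+4) ≈ 93.5366.
A'' > 0, so the interior critical point is a minimum; the maximum is at an endpoint. A(0) = 2219.3361 and A(167) = 1743.0625, so the largest area is 2219.3361.

2219.3361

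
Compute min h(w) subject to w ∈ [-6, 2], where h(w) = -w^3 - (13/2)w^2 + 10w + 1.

h'(w) = -3w^2 - 13w + 10, which vanishes at w = -5 and w = 2/3.
Candidates: h(-6) = -77; h(-5) = -173/2; h(2/3) = 121/27; h(2) = -13.
So the minimum is h(-5) = -173/2.

-173/2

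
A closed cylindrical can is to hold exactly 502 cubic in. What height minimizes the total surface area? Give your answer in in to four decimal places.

8.6140

With radius r and height h, πr²h = 502 so h = 502/(πr²), and S(r) = 2πr² + 2πrh = 2πr² + 2·502/r.
S'(r) = 4πr − 2·502/r² = 0 ⇒ r³ = 502/(2π), so r ≈ 4.3070 and h = 2r ≈ 8.6140.
S''(r) = 4π + 4·502/r³ > 0, so this is the minimum; S ≈ 349.6635.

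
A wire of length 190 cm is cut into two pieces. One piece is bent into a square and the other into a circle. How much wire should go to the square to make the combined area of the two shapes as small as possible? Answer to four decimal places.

Let x be the length used for the square. Square side x/4; circle radius (190−x)/(2π).
A(x) = (x/4)² + π·((190−x)/(2π))² = x²/16 + (190−x)²/(4π) for 0 ≤ x ≤ 190. A'(x) = x/8 − (190−x)/(2π) = 0 gives x = 4·190/(π+4) ≈ 106.4188.
A'' = 1/8 + 1/(2π) > 0, so this gives the minimum combined area; x ≈ 106.4188 cm to the square.

106.4188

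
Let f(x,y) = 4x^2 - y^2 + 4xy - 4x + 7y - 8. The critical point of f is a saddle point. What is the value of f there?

9/8

∂f/∂x = 8x + 4y - 4 = 0 and ∂f/∂y = 4x - 2y + 7 = 0, so (x, y) = (-5/8, 9/4).
The Hessian has f_{xx} = 8, f_{yy} = -2, f_{xy} = 4, giving D = -32 < 0, so the point is a saddle point.
f(-5/8, 9/4) = 9/8.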